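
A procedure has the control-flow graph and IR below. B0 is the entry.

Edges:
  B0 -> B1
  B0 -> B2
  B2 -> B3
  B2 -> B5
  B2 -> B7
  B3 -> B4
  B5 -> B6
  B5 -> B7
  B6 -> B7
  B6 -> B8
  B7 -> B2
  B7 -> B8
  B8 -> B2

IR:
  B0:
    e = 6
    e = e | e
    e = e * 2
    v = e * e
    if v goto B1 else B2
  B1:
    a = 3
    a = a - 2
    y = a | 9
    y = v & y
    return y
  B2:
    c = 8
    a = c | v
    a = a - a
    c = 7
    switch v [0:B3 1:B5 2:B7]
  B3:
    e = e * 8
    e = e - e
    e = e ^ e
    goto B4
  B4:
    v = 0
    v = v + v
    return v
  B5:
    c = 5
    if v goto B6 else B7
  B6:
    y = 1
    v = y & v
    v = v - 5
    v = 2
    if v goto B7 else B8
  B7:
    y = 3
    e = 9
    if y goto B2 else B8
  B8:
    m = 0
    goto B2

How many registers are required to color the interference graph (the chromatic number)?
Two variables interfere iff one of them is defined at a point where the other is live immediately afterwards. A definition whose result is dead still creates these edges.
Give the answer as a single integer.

Answer: 3

Analysis:
Per-block:
  B0: def={e,v} ue=∅
  B1: def={a,y} ue={v}
  B2: def={a,c} ue={v}
  B3: def={e} ue={e}
  B4: def={v} ue=∅
  B5: def={c} ue={v}
  B6: def={v,y} ue={v}
  B7: def={e,y} ue=∅
  B8: def={m} ue=∅

Liveness:
  live B0: ∅→{e,v}
  live B1: {v}→∅
  live B2: {e,v}→{e,v}
  live B3: {e}→∅
  live B4: ∅→∅
  live B5: {e,v}→{e,v}
  live B6: {e,v}→{e,v}
  live B7: {v}→{e,v}
  live B8: {e,v}→{e,v}

Interference:
  a↔{e,v}
  c↔{e,v}
  e↔{a,c,m,v,y}
  m↔{e,v}
  v↔{a,c,e,m,y}
  y↔{e,v}

Chromatic number:
  lower bound: {a,e,v} mutually conflict ⇒ χ ≥ 3
  assign a→R2 c→R2 e→R0 m→R2 v→R1 y→R2 — no edge inside a register ⇒ χ ≤ 3
  χ = 3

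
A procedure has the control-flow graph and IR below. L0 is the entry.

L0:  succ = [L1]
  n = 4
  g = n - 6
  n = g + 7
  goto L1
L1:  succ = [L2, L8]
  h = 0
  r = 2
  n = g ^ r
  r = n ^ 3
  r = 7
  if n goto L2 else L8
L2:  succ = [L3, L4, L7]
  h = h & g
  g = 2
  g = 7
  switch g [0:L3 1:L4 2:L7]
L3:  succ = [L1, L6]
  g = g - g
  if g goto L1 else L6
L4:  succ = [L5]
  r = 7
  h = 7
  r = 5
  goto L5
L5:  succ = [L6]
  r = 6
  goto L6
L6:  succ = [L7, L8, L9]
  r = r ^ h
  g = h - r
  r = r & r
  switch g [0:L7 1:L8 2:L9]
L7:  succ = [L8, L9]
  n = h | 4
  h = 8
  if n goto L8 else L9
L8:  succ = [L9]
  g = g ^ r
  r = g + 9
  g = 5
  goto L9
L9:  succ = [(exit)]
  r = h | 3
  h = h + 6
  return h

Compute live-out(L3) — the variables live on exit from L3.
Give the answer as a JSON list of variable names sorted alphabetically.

Answer: ["g", "h", "r"]

Derivation:
Block summaries:
  L0: def={g,n} ue=∅
  L1: def={h,n,r} ue={g}
  L2: def={g,h} ue={g,h}
  L3: def={g} ue={g}
  L4: def={h,r} ue=∅
  L5: def={r} ue=∅
  L6: def={g,r} ue={h,r}
  L7: def={h,n} ue={h}
  L8: def={g,r} ue={g,r}
  L9: def={h,r} ue={h}

Live sets:
  L0: in=∅ out={g}
  L1: in={g} out={g,h,r}
  L2: in={g,h,r} out={g,h,r}
  L3: in={g,h,r} out={g,h,r}
  L4: in=∅ out={h}
  L5: in={h} out={h,r}
  L6: in={h,r} out={g,h,r}
  L7: in={g,h,r} out={g,h,r}
  L8: in={g,h,r} out={h}
  L9: in={h} out=∅

live-out(L3) = ["g", "h", "r"]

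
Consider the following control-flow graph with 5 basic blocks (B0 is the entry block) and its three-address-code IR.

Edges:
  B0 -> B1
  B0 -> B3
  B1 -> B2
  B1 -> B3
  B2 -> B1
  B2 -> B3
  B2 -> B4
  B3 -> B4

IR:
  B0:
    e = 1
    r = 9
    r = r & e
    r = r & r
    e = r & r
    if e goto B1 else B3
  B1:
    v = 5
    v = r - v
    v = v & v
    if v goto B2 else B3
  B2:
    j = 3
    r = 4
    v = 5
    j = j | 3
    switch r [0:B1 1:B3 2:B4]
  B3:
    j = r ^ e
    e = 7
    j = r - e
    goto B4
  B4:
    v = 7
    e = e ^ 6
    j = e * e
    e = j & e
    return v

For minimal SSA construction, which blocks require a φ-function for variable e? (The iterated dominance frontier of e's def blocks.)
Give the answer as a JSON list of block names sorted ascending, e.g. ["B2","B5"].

Answer: ["B4"]

Working:
idom tree: B1←B0 B2←B1 B3←B0 B4←B0
Join-block Dom:
  B1: preds {B0,B2}: {B0} ∩ {B0,B1,B2} = {B0}; idom=B0
  B3: preds {B0,B1,B2}: {B0} ∩ {B0,B1} ∩ {B0,B1,B2} = {B0}; idom=B0
  B4: preds {B2,B3}: {B0,B1,B2} ∩ {B0,B3} = {B0}; idom=B0

DF derivation:
  B1←B0: walk · to B0
  B1←B2: walk B2→B1 to B0
  B3←B0: walk · to B0
  B3←B1: walk B1 to B0
  B3←B2: walk B2→B1 to B0
  B4←B2: walk B2→B1 to B0
  B4←B3: walk B3 to B0
  DF(B0)=∅
  DF(B1)={B1,B3,B4}
  DF(B2)={B1,B3,B4}
  DF(B3)={B4}
  DF(B4)=∅

φ for e: defs {B0,B3,B4}
  DF⁺ = {B4}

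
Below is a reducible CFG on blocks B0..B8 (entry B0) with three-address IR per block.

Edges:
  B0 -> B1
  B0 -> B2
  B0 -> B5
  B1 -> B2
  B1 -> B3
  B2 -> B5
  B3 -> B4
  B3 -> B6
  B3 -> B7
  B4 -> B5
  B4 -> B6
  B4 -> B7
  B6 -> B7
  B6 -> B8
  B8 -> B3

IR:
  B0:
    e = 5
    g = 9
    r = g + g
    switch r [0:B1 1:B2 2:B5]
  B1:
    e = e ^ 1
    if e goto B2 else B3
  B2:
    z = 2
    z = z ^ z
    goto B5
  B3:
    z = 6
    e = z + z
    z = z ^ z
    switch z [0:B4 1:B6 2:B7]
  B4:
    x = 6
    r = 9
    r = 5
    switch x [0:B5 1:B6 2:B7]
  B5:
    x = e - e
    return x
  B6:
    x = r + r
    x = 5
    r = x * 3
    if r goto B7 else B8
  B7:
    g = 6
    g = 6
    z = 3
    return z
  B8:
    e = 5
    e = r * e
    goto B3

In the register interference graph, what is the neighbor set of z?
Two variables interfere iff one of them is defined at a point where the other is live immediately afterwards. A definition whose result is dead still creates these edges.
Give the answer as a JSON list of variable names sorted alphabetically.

Per-block:
  B0: {e,g,r} / ∅
  B1: {e} / {e}
  B2: {z} / ∅
  B3: {e,z} / ∅
  B4: {r,x} / ∅
  B5: {x} / {e}
  B6: {r,x} / {r}
  B7: {g,z} / ∅
  B8: {e} / {r}

Liveness:
  B0 li=∅ lo={e,r}
  B1 li={e,r} lo={e,r}
  B2 li={e} lo={e}
  B3 li={r} lo={e,r}
  B4 li={e} lo={e,r}
  B5 li={e} lo=∅
  B6 li={r} lo={r}
  B7 li=∅ lo=∅
  B8 li={r} lo={r}

Interference:
  e: {g,r,x,z}
  g: {e}
  r: {e,x,z}
  x: {e,r}
  z: {e,r}

N(z) = ["e", "r"]

Answer: ["e", "r"]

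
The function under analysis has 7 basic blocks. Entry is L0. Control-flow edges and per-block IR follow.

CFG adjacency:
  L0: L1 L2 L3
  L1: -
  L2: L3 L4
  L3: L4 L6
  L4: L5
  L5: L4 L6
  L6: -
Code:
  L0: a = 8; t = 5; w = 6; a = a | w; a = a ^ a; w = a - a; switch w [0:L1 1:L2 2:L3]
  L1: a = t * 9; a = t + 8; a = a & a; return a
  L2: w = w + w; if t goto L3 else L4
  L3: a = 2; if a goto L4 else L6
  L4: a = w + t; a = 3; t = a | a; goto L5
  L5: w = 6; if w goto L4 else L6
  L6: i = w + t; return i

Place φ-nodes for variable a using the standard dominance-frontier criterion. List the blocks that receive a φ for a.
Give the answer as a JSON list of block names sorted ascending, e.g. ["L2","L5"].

Answer: ["L4", "L6"]

Working:
idom tree: L1←L0 L2←L0 L3←L0 L4←L0 L5←L4 L6←L0
Dom at joins:
  L3: preds {L0,L2}: {L0} ∩ {L0,L2} = {L0}; idom=L0
  L4: preds {L2,L3,L5}: {L0,L2} ∩ {L0,L3} ∩ {L0,L4,L5} = {L0}; idom=L0
  L6: preds {L3,L5}: {L0,L3} ∩ {L0,L4,L5} = {L0}; idom=L0

DF derivation:
  L3←L0: walk · to L0
  L3←L2: walk L2 to L0
  L4←L2: walk L2 to L0
  L4←L3: walk L3 to L0
  L4←L5: walk L5→L4 to L0
  L6←L3: walk L3 to L0
  L6←L5: walk L5→L4 to L0
  L0: DF=∅
  L1: DF=∅
  L2: DF={L3,L4}
  L3: DF={L4,L6}
  L4: DF={L4,L6}
  L5: DF={L4,L6}
  L6: DF=∅

φ for a: defs {L0,L1,L3,L4}
  DF⁺ = {L4,L6}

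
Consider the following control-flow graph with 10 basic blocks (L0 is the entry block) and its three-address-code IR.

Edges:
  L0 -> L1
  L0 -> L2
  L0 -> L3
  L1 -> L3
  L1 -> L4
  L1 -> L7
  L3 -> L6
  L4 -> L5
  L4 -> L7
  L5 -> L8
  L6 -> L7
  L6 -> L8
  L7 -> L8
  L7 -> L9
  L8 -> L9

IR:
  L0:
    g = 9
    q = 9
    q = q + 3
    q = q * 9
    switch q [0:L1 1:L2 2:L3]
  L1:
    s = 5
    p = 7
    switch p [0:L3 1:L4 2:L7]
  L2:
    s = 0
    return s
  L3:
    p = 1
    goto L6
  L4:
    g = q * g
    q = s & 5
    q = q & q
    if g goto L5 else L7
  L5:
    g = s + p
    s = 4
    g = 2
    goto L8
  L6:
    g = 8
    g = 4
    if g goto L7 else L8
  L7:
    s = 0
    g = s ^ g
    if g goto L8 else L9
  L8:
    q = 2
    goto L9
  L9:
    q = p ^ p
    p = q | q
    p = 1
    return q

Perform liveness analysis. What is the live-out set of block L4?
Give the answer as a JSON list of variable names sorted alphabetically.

Block summaries:
  L0: def={g,q} ue=∅
  L1: def={p,s} ue=∅
  L2: def={s} ue=∅
  L3: def={p} ue=∅
  L4: def={g,q} ue={g,q,s}
  L5: def={g,s} ue={p,s}
  L6: def={g} ue=∅
  L7: def={g,s} ue={g}
  L8: def={q} ue=∅
  L9: def={p,q} ue={p}

Live sets:
  L0 li=∅ lo={g,q}
  L1 li={g,q} lo={g,p,q,s}
  L2 li=∅ lo=∅
  L3 li=∅ lo={p}
  L4 li={g,p,q,s} lo={g,p,s}
  L5 li={p,s} lo={p}
  L6 li={p} lo={g,p}
  L7 li={g,p} lo={p}
  L8 li={p} lo={p}
  L9 li={p} lo=∅

live-out(L4) = ["g", "p", "s"]

Answer: ["g", "p", "s"]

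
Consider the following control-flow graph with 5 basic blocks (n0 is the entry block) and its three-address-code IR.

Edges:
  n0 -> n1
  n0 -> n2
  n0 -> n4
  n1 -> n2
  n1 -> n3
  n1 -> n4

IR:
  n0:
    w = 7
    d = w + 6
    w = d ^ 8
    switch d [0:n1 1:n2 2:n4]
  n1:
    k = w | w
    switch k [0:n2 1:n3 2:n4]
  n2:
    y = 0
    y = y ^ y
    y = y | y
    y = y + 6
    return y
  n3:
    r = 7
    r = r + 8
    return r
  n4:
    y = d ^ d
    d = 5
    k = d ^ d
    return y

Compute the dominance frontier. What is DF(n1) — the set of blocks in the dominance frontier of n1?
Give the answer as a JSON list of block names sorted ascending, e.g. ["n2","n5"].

idom tree: n1←n0 n2←n0 n3←n1 n4←n0
Dom at joins:
  n2: preds {n0,n1}: {n0} ∩ {n0,n1} = {n0}; idom=n0
  n4: preds {n0,n1}: {n0} ∩ {n0,n1} = {n0}; idom=n0

Frontier:
  n2←n0: walk · to n0
  n2←n1: walk n1 to n0
  n4←n0: walk · to n0
  n4←n1: walk n1 to n0
  n0: DF=∅
  n1: DF={n2,n4}
  n2: DF=∅
  n3: DF=∅
  n4: DF=∅

DF(n1) = ["n2", "n4"]

Answer: ["n2", "n4"]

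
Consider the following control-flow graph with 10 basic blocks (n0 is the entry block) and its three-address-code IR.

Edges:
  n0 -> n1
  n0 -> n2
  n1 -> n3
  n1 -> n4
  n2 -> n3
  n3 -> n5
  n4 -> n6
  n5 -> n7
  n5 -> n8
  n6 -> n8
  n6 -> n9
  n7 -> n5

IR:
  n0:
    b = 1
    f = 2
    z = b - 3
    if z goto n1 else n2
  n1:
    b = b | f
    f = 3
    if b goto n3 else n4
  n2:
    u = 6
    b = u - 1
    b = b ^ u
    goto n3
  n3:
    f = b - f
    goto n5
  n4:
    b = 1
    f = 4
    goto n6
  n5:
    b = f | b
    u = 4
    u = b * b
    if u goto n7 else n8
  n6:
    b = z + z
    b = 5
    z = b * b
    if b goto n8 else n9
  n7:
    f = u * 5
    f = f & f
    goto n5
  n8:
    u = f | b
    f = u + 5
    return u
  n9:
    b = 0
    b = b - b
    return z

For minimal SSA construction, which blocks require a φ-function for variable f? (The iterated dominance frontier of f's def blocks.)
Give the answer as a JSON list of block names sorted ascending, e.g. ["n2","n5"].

Answer: ["n3", "n5", "n8"]

Working:
idom tree: n1←n0 n2←n0 n3←n0 n4←n1 n5←n3 n6←n4 n7←n5 n8←n0 n9←n6
Dom at joins:
  n3: preds {n1,n2}: {n0,n1} ∩ {n0,n2} = {n0}; idom=n0
  n5: preds {n3,n7}: {n0,n3} ∩ {n0,n3,n5,n7} = {n0,n3}; idom=n3
  n8: preds {n5,n6}: {n0,n3,n5} ∩ {n0,n1,n4,n6} = {n0}; idom=n0

DF walk-up:
  join n3 pred n1: n1 stop@n0
  join n3 pred n2: n2 stop@n0
  join n5 pred n3: · stop@n3
  join n5 pred n7: n7→n5 stop@n3
  join n8 pred n5: n5→n3 stop@n0
  join n8 pred n6: n6→n4→n1 stop@n0
  n0: DF=∅
  n1: DF={n3,n8}
  n2: DF={n3}
  n3: DF={n8}
  n4: DF={n8}
  n5: DF={n5,n8}
  n6: DF={n8}
  n7: DF={n5}
  n8: DF=∅
  n9: DF=∅

φ for f: defs {n0,n1,n3,n4,n7,n8}
  DF⁺ = {n3,n5,n8}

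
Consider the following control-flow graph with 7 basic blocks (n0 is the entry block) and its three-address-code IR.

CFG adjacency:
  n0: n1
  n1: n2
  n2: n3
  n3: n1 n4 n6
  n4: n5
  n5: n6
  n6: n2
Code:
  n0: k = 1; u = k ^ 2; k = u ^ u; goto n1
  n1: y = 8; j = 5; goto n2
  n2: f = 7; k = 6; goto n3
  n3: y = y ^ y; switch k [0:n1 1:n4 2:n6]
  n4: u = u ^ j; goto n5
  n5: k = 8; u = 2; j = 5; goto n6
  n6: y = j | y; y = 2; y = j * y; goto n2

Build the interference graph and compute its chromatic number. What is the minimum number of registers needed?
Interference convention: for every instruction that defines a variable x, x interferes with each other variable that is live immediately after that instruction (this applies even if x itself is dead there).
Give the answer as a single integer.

Answer: 4

Derivation:
Per-block:
  n0 def {k,u} use ∅
  n1 def {j,y} use ∅
  n2 def {f,k} use ∅
  n3 def {y} use {k,y}
  n4 def {u} use {j,u}
  n5 def {j,k,u} use ∅
  n6 def {y} use {j,y}

Backward fixpoint:
  live n0: ∅→{u}
  live n1: {u}→{j,u,y}
  live n2: {j,u,y}→{j,k,u,y}
  live n3: {j,k,u,y}→{j,u,y}
  live n4: {j,u,y}→{y}
  live n5: {y}→{j,u,y}
  live n6: {j,u,y}→{j,u,y}

Conflict graph:
  f↔{j,u,y}
  j↔{f,k,u,y}
  k↔{j,u,y}
  u↔{f,j,k,y}
  y↔{f,j,k,u}

Colouring:
  lower bound: {f,j,u,y} mutually conflict ⇒ χ ≥ 4
  assign f→R3 j→R0 k→R3 u→R1 y→R2 — no edge inside a register ⇒ χ ≤ 4
  χ = 4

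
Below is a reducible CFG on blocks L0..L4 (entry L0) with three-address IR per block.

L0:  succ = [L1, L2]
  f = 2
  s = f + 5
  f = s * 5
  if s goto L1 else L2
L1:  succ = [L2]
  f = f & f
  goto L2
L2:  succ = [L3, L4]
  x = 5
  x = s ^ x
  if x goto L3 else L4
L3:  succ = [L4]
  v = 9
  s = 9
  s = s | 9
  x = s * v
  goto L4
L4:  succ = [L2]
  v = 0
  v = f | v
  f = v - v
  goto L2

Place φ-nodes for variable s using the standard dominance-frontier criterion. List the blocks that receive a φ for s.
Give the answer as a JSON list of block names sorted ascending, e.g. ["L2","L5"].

idom tree: L1←L0 L2←L0 L3←L2 L4←L2
Dom at joins:
  L2: preds {L0,L1,L4}: {L0} ∩ {L0,L1} ∩ {L0,L2,L4} = {L0}; idom=L0
  L4: preds {L2,L3}: {L0,L2} ∩ {L0,L2,L3} = {L0,L2}; idom=L2

Frontier:
  join L2 pred L0: · stop@L0
  join L2 pred L1: L1 stop@L0
  join L2 pred L4: L4→L2 stop@L0
  join L4 pred L2: · stop@L2
  join L4 pred L3: L3 stop@L2
  L0 → ∅
  L1 → {L2}
  L2 → {L2}
  L3 → {L4}
  L4 → {L2}

φ for s: defs {L0,L3}
  DF⁺ = {L2,L4}

Answer: ["L2", "L4"]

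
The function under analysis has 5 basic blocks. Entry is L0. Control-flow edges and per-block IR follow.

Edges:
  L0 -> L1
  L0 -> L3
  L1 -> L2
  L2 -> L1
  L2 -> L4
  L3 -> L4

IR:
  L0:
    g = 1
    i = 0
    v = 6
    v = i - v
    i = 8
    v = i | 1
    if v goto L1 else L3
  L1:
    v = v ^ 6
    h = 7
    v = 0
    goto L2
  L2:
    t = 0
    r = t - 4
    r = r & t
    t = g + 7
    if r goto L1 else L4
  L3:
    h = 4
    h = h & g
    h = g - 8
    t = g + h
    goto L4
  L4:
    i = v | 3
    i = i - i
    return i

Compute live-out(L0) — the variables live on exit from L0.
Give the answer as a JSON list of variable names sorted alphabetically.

Answer: ["g", "v"]

Analysis:
Per-block:
  L0 def {g,i,v} use ∅
  L1 def {h,v} use {v}
  L2 def {r,t} use {g}
  L3 def {h,t} use {g}
  L4 def {i} use {v}

Liveness:
  L0: in=∅ out={g,v}
  L1: in={g,v} out={g,v}
  L2: in={g,v} out={g,v}
  L3: in={g,v} out={v}
  L4: in={v} out=∅

live-out(L0) = ["g", "v"]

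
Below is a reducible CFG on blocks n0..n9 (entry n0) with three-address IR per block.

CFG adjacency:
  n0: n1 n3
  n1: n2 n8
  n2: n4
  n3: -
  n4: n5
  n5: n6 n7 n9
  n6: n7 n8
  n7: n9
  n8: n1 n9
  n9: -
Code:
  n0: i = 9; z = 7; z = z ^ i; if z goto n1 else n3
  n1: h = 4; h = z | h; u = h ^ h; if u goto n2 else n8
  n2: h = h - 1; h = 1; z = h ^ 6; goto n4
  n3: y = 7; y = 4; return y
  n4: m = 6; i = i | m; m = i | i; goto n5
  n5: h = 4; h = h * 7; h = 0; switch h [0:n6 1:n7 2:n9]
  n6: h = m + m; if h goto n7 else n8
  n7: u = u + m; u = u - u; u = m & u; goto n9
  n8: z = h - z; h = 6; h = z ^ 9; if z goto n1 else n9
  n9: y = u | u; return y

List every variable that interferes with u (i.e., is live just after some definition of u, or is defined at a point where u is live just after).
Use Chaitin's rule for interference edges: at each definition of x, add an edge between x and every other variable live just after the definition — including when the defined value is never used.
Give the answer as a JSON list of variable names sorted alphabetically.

def/use:
  n0: def={i,z} ue=∅
  n1: def={h,u} ue={z}
  n2: def={h,z} ue={h}
  n3: def={y} ue=∅
  n4: def={i,m} ue={i}
  n5: def={h} ue=∅
  n6: def={h} ue={m}
  n7: def={u} ue={m,u}
  n8: def={h,z} ue={h,z}
  n9: def={y} ue={u}

Backward fixpoint:
  n0: in=∅ out={i,z}
  n1: in={i,z} out={h,i,u,z}
  n2: in={h,i,u} out={i,u,z}
  n3: in=∅ out=∅
  n4: in={i,u,z} out={i,m,u,z}
  n5: in={i,m,u,z} out={i,m,u,z}
  n6: in={i,m,u,z} out={h,i,m,u,z}
  n7: in={m,u} out={u}
  n8: in={h,i,u,z} out={i,u,z}
  n9: in={u} out=∅

Interference:
  h: {i,m,u,z}
  i: {h,m,u,z}
  m: {h,i,u,z}
  u: {h,i,m,z}
  y: ∅
  z: {h,i,m,u}

N(u) = ["h", "i", "m", "z"]

Answer: ["h", "i", "m", "z"]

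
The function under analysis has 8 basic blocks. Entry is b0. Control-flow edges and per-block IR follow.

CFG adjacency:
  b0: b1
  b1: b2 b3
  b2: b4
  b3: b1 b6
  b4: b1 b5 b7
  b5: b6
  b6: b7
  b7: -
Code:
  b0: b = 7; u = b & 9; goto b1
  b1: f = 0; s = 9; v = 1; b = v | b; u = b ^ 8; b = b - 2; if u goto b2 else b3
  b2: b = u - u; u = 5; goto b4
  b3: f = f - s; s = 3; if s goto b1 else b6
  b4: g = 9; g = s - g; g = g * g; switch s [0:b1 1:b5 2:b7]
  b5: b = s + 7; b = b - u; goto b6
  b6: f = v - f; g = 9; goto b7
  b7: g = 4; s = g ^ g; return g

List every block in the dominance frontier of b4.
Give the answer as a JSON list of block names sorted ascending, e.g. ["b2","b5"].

idom tree: b1←b0 b2←b1 b3←b1 b4←b2 b5←b4 b6←b1 b7←b1
Join-block Dom:
  b1: preds {b0,b3,b4}: {b0} ∩ {b0,b1,b3} ∩ {b0,b1,b2,b4} = {b0}; idom=b0
  b6: preds {b3,b5}: {b0,b1,b3} ∩ {b0,b1,b2,b4,b5} = {b0,b1}; idom=b1
  b7: preds {b4,b6}: {b0,b1,b2,b4} ∩ {b0,b1,b6} = {b0,b1}; idom=b1

DF walk-up:
  join b1 pred b0: · stop@b0
  join b1 pred b3: b3→b1 stop@b0
  join b1 pred b4: b4→b2→b1 stop@b0
  join b6 pred b3: b3 stop@b1
  join b6 pred b5: b5→b4→b2 stop@b1
  join b7 pred b4: b4→b2 stop@b1
  join b7 pred b6: b6 stop@b1
  b0: DF=∅
  b1: DF={b1}
  b2: DF={b1,b6,b7}
  b3: DF={b1,b6}
  b4: DF={b1,b6,b7}
  b5: DF={b6}
  b6: DF={b7}
  b7: DF=∅

DF(b4) = ["b1", "b6", "b7"]

Answer: ["b1", "b6", "b7"]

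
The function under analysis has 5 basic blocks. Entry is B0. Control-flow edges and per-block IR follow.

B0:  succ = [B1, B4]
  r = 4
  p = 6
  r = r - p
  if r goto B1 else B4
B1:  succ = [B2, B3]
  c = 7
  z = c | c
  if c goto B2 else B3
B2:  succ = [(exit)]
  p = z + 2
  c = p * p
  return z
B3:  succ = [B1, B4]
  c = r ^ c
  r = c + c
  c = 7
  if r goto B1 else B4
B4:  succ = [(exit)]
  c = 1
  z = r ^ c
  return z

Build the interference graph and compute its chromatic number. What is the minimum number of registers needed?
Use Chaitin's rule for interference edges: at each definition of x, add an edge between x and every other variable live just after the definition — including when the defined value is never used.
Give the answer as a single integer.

Answer: 3

Working:
Per-block:
  B0: def={p,r} ue=∅
  B1: def={c,z} ue=∅
  B2: def={c,p} ue={z}
  B3: def={c,r} ue={c,r}
  B4: def={c,z} ue={r}

Live sets:
  B0 li=∅ lo={r}
  B1 li={r} lo={c,r,z}
  B2 li={z} lo=∅
  B3 li={c,r} lo={r}
  B4 li={r} lo=∅

Conflict graph:
  c: {r,z}
  p: {r,z}
  r: {c,p,z}
  z: {c,p,r}

Registers:
  {c,r,z} pairwise interfere (3-clique) ⇒ χ ≥ 3
  3-colouring: c0={r}  c1={z}  c2={c,p}
  χ = 3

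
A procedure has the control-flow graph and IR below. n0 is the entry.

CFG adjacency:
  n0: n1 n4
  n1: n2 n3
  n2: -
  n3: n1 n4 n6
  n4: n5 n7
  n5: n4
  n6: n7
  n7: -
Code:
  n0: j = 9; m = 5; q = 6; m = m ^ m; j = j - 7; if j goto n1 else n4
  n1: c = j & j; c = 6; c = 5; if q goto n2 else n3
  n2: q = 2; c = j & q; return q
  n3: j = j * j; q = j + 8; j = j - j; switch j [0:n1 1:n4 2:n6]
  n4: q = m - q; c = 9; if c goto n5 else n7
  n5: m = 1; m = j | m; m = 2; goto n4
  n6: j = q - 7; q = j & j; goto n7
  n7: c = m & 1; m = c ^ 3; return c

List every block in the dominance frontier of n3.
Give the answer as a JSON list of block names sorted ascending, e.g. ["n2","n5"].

Answer: ["n1", "n4", "n7"]

Working:
idom tree: n1←n0 n2←n1 n3←n1 n4←n0 n5←n4 n6←n3 n7←n0
Dom∩ at merges:
  n1: preds {n0,n3}: {n0} ∩ {n0,n1,n3} = {n0}; idom=n0
  n4: preds {n0,n3,n5}: {n0} ∩ {n0,n1,n3} ∩ {n0,n4,n5} = {n0}; idom=n0
  n7: preds {n4,n6}: {n0,n4} ∩ {n0,n1,n3,n6} = {n0}; idom=n0

Frontier:
  join n1 pred n0: · stop@n0
  join n1 pred n3: n3→n1 stop@n0
  join n4 pred n0: · stop@n0
  join n4 pred n3: n3→n1 stop@n0
  join n4 pred n5: n5→n4 stop@n0
  join n7 pred n4: n4 stop@n0
  join n7 pred n6: n6→n3→n1 stop@n0
  n0 → ∅
  n1 → {n1,n4,n7}
  n2 → ∅
  n3 → {n1,n4,n7}
  n4 → {n4,n7}
  n5 → {n4}
  n6 → {n7}
  n7 → ∅

DF(n3) = ["n1", "n4", "n7"]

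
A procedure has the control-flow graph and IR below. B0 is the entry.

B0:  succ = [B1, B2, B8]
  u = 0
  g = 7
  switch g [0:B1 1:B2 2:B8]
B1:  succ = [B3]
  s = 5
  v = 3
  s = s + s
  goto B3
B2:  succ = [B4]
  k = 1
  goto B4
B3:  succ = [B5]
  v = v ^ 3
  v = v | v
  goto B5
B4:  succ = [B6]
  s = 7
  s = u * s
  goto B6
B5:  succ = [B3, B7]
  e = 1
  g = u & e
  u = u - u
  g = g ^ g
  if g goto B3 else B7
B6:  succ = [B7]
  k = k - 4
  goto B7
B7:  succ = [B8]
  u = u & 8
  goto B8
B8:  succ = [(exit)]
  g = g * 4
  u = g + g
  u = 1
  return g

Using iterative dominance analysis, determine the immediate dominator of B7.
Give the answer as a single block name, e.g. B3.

Answer: B0

Analysis:
idom tree: B1←B0 B2←B0 B3←B1 B4←B2 B5←B3 B6←B4 B7←B0 B8←B0
Join-block Dom:
  B3: preds {B1,B5}: {B0,B1} ∩ {B0,B1,B3,B5} = {B0,B1}; idom=B1
  B7: preds {B5,B6}: {B0,B1,B3,B5} ∩ {B0,B2,B4,B6} = {B0}; idom=B0
  B8: preds {B0,B7}: {B0} ∩ {B0,B7} = {B0}; idom=B0

idom(B7) = B0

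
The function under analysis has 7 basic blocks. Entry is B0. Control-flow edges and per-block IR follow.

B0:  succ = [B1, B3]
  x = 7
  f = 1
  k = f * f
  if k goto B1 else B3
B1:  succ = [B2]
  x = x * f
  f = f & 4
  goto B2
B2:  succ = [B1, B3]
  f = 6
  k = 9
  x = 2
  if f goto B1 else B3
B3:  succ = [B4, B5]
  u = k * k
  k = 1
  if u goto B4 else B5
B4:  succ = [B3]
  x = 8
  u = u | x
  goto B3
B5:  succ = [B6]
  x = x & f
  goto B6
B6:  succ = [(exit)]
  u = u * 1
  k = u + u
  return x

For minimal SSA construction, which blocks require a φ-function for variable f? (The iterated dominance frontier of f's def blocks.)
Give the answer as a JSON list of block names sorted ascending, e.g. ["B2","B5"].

Answer: ["B1", "B3"]

Working:
idom tree: B1←B0 B2←B1 B3←B0 B4←B3 B5←B3 B6←B5
Dom at joins:
  B1: preds {B0,B2}: {B0} ∩ {B0,B1,B2} = {B0}; idom=B0
  B3: preds {B0,B2,B4}: {B0} ∩ {B0,B1,B2} ∩ {B0,B3,B4} = {B0}; idom=B0

DF derivation:
  B1←B0: walk · to B0
  B1←B2: walk B2→B1 to B0
  B3←B0: walk · to B0
  B3←B2: walk B2→B1 to B0
  B3←B4: walk B4→B3 to B0
  DF(B0)=∅
  DF(B1)={B1,B3}
  DF(B2)={B1,B3}
  DF(B3)={B3}
  DF(B4)={B3}
  DF(B5)=∅
  DF(B6)=∅

φ for f: defs {B0,B1,B2}
  DF⁺ = {B1,B3}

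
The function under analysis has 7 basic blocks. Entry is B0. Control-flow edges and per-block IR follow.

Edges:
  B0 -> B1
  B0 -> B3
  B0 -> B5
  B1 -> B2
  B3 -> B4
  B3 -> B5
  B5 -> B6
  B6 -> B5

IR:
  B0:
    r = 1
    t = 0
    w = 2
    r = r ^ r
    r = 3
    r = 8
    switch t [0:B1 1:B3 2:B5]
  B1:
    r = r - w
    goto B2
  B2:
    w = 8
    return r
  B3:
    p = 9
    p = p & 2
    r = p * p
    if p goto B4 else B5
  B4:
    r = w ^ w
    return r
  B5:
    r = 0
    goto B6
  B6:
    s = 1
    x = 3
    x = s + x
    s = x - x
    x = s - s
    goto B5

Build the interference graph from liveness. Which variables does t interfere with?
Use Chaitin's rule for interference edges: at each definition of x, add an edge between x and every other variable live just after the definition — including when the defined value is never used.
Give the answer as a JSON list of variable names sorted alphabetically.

Answer: ["r", "w"]

Derivation:
Per-block:
  B0 def {r,t,w} use ∅
  B1 def {r} use {r,w}
  B2 def {w} use {r}
  B3 def {p,r} use ∅
  B4 def {r} use {w}
  B5 def {r} use ∅
  B6 def {s,x} use ∅

Liveness:
  B0: in=∅ out={r,w}
  B1: in={r,w} out={r}
  B2: in={r} out=∅
  B3: in={w} out={w}
  B4: in={w} out=∅
  B5: in=∅ out=∅
  B6: in=∅ out=∅

Interference:
  p: {r,w}
  r: {p,t,w}
  s: {x}
  t: {r,w}
  w: {p,r,t}
  x: {s}

N(t) = ["r", "w"]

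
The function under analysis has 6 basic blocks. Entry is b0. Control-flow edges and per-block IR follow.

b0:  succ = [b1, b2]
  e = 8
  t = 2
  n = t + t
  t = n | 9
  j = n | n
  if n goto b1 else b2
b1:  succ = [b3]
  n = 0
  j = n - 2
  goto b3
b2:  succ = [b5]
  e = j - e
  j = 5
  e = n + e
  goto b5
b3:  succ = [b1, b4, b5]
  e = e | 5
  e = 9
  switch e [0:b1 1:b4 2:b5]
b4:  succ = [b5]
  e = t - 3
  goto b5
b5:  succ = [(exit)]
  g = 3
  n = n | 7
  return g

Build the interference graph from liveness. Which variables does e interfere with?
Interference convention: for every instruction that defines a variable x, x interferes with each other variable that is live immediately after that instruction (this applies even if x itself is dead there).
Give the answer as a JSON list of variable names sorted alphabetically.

Per-block:
  b0 def {e,j,n,t} use ∅
  b1 def {j,n} use ∅
  b2 def {e,j} use {e,j,n}
  b3 def {e} use {e}
  b4 def {e} use {t}
  b5 def {g,n} use {n}

Live sets:
  b0 li=∅ lo={e,j,n,t}
  b1 li={e,t} lo={e,n,t}
  b2 li={e,j,n} lo={n}
  b3 li={e,n,t} lo={e,n,t}
  b4 li={n,t} lo={n}
  b5 li={n} lo=∅

Conflict graph:
  e — {j,n,t}
  g — {n}
  j — {e,n,t}
  n — {e,g,j,t}
  t — {e,j,n}

N(e) = ["j", "n", "t"]

Answer: ["j", "n", "t"]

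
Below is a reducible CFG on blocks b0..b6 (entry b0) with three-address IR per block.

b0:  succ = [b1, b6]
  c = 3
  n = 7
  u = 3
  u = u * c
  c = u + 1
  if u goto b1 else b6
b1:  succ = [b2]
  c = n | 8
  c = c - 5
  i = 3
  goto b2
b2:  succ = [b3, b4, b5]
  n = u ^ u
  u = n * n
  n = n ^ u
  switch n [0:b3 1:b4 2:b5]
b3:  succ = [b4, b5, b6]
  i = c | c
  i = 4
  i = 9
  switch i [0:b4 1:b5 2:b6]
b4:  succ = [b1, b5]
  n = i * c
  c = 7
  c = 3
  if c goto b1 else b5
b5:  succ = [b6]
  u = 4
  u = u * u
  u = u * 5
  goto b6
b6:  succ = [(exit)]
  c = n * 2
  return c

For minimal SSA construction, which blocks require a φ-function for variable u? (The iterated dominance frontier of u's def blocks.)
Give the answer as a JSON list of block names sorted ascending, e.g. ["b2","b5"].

idom tree: b1←b0 b2←b1 b3←b2 b4←b2 b5←b2 b6←b0
Join-block Dom:
  b1: preds {b0,b4}: {b0} ∩ {b0,b1,b2,b4} = {b0}; idom=b0
  b4: preds {b2,b3}: {b0,b1,b2} ∩ {b0,b1,b2,b3} = {b0,b1,b2}; idom=b2
  b5: preds {b2,b3,b4}: {b0,b1,b2} ∩ {b0,b1,b2,b3} ∩ {b0,b1,b2,b4} = {b0,b1,b2}; idom=b2
  b6: preds {b0,b3,b5}: {b0} ∩ {b0,b1,b2,b3} ∩ {b0,b1,b2,b5} = {b0}; idom=b0

DF walk-up:
  b1←b0: walk · to b0
  b1←b4: walk b4→b2→b1 to b0
  b4←b2: walk · to b2
  b4←b3: walk b3 to b2
  b5←b2: walk · to b2
  b5←b3: walk b3 to b2
  b5←b4: walk b4 to b2
  b6←b0: walk · to b0
  b6←b3: walk b3→b2→b1 to b0
  b6←b5: walk b5→b2→b1 to b0
  b0 → ∅
  b1 → {b1,b6}
  b2 → {b1,b6}
  b3 → {b4,b5,b6}
  b4 → {b1,b5}
  b5 → {b6}
  b6 → ∅

φ for u: defs {b0,b2,b5}
  DF⁺ = {b1,b6}

Answer: ["b1", "b6"]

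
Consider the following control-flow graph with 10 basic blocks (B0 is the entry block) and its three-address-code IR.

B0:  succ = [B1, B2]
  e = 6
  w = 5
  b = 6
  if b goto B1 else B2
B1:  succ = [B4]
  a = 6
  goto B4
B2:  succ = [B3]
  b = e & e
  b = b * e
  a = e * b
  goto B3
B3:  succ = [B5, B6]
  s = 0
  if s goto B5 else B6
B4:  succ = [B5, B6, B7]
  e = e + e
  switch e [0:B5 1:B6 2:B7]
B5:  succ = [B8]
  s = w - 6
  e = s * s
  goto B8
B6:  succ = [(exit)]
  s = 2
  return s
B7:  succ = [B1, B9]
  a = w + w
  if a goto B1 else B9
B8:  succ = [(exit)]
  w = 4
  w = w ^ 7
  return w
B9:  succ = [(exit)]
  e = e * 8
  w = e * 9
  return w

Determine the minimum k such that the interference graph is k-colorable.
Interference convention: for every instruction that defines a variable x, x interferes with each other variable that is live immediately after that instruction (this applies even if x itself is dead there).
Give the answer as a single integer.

Answer: 3

Working:
Block summaries:
  B0 def {b,e,w} use ∅
  B1 def {a} use ∅
  B2 def {a,b} use {e}
  B3 def {s} use ∅
  B4 def {e} use {e}
  B5 def {e,s} use {w}
  B6 def {s} use ∅
  B7 def {a} use {w}
  B8 def {w} use ∅
  B9 def {e,w} use {e}

Backward fixpoint:
  B0: in=∅ out={e,w}
  B1: in={e,w} out={e,w}
  B2: in={e,w} out={w}
  B3: in={w} out={w}
  B4: in={e,w} out={e,w}
  B5: in={w} out=∅
  B6: in=∅ out=∅
  B7: in={e,w} out={e,w}
  B8: in=∅ out=∅
  B9: in={e} out=∅

Conflict graph:
  a: {e,w}
  b: {e,w}
  e: {a,b,w}
  s: {w}
  w: {a,b,e,s}

Chromatic number:
  clique {a,e,w} ⇒ need ≥ 3
  3-colouring: r0={w}  r1={e,s}  r2={a,b}
  χ = 3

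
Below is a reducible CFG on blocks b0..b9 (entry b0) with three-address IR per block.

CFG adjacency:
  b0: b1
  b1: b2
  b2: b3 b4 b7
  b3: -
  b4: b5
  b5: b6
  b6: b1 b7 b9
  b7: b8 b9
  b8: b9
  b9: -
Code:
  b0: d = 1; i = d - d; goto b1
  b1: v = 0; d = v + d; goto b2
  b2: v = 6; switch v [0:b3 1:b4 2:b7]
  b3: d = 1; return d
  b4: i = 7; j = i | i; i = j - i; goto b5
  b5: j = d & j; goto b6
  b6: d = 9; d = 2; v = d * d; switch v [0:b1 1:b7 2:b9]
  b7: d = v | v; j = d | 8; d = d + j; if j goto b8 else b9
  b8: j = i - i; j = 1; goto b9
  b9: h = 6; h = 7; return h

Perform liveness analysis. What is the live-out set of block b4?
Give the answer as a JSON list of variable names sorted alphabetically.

Per-block:
  b0: def={d,i} ue=∅
  b1: def={d,v} ue={d}
  b2: def={v} ue=∅
  b3: def={d} ue=∅
  b4: def={i,j} ue=∅
  b5: def={j} ue={d,j}
  b6: def={d,v} ue=∅
  b7: def={d,j} ue={v}
  b8: def={j} ue={i}
  b9: def={h} ue=∅

Backward fixpoint:
  live b0: ∅→{d,i}
  live b1: {d,i}→{d,i}
  live b2: {d,i}→{d,i,v}
  live b3: ∅→∅
  live b4: {d}→{d,i,j}
  live b5: {d,i,j}→{i}
  live b6: {i}→{d,i,v}
  live b7: {i,v}→{i}
  live b8: {i}→∅
  live b9: ∅→∅

live-out(b4) = ["d", "i", "j"]

Answer: ["d", "i", "j"]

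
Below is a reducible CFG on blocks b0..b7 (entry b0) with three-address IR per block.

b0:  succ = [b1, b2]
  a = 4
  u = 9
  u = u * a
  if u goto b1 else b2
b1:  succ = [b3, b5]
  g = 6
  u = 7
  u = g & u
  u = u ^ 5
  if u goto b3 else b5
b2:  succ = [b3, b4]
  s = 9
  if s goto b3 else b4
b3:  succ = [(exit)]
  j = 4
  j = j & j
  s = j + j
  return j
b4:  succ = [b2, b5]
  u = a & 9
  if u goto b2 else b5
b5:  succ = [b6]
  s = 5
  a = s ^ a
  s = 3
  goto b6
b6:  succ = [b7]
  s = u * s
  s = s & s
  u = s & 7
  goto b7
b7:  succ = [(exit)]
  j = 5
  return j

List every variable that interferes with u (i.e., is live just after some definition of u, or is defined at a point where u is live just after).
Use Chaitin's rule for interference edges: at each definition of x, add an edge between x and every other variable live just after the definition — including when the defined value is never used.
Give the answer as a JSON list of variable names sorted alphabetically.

Answer: ["a", "g", "s"]

Analysis:
Block summaries:
  b0: def={a,u} ue=∅
  b1: def={g,u} ue=∅
  b2: def={s} ue=∅
  b3: def={j,s} ue=∅
  b4: def={u} ue={a}
  b5: def={a,s} ue={a}
  b6: def={s,u} ue={s,u}
  b7: def={j} ue=∅

Live sets:
  live b0: ∅→{a}
  live b1: {a}→{a,u}
  live b2: {a}→{a}
  live b3: ∅→∅
  live b4: {a}→{a,u}
  live b5: {a,u}→{s,u}
  live b6: {s,u}→∅
  live b7: ∅→∅

Interference:
  a — {g,s,u}
  g — {a,u}
  j — {s}
  s — {a,j,u}
  u — {a,g,s}

N(u) = ["a", "g", "s"]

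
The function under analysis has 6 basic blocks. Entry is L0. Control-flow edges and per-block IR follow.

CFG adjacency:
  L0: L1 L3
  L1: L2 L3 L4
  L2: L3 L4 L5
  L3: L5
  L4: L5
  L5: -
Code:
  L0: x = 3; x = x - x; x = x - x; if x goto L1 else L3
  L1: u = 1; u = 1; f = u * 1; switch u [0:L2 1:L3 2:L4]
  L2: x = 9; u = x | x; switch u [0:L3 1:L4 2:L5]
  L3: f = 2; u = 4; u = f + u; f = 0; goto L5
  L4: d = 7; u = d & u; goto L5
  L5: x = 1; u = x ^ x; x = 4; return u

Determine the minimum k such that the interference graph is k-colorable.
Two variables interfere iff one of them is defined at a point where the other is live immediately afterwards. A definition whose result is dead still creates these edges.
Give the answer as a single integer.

def/use:
  L0: {x} / ∅
  L1: {f,u} / ∅
  L2: {u,x} / ∅
  L3: {f,u} / ∅
  L4: {d,u} / {u}
  L5: {u,x} / ∅

Liveness:
  live L0: ∅→∅
  live L1: ∅→{u}
  live L2: ∅→{u}
  live L3: ∅→∅
  live L4: {u}→∅
  live L5: ∅→∅

Conflict graph:
  d: {u}
  f: {u}
  u: {d,f,x}
  x: {u}

Chromatic number:
  {d,u} pairwise interfere (2-clique) ⇒ χ ≥ 2
  assign d→r1 f→r1 u→r0 x→r1 — no edge inside a register ⇒ χ ≤ 2
  χ = 2

Answer: 2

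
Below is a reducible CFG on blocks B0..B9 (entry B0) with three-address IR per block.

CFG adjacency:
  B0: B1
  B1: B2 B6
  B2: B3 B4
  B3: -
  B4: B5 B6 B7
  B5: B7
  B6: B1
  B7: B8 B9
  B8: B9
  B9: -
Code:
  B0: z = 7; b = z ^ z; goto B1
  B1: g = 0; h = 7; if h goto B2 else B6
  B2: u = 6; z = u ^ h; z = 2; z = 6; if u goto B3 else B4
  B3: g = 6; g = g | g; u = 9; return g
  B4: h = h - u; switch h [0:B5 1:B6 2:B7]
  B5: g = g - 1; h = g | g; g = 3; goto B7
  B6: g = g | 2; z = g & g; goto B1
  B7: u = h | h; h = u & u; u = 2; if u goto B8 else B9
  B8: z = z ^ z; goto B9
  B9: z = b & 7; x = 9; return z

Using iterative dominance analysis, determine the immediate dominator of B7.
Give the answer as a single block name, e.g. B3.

Answer: B4

Working:
idom tree: B1←B0 B2←B1 B3←B2 B4←B2 B5←B4 B6←B1 B7←B4 B8←B7 B9←B7
Dom∩ at merges:
  B1: preds {B0,B6}: {B0} ∩ {B0,B1,B6} = {B0}; idom=B0
  B6: preds {B1,B4}: {B0,B1} ∩ {B0,B1,B2,B4} = {B0,B1}; idom=B1
  B7: preds {B4,B5}: {B0,B1,B2,B4} ∩ {B0,B1,B2,B4,B5} = {B0,B1,B2,B4}; idom=B4
  B9: preds {B7,B8}: {B0,B1,B2,B4,B7} ∩ {B0,B1,B2,B4,B7,B8} = {B0,B1,B2,B4,B7}; idom=B7

idom(B7) = B4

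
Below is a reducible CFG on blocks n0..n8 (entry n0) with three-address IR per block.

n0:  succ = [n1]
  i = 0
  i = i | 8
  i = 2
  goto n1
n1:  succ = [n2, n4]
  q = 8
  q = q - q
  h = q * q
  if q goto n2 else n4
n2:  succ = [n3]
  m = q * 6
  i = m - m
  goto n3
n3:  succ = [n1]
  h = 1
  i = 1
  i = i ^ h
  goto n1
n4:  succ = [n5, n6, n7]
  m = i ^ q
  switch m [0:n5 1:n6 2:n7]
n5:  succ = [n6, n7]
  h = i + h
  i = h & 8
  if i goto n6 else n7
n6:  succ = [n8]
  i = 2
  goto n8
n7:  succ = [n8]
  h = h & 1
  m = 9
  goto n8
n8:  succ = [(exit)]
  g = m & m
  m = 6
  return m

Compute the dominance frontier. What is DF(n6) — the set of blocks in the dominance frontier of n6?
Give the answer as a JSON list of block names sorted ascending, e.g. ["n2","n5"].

Answer: ["n8"]

Working:
idom tree: n1←n0 n2←n1 n3←n2 n4←n1 n5←n4 n6←n4 n7←n4 n8←n4
Join-block Dom:
  n1: preds {n0,n3}: {n0} ∩ {n0,n1,n2,n3} = {n0}; idom=n0
  n6: preds {n4,n5}: {n0,n1,n4} ∩ {n0,n1,n4,n5} = {n0,n1,n4}; idom=n4
  n7: preds {n4,n5}: {n0,n1,n4} ∩ {n0,n1,n4,n5} = {n0,n1,n4}; idom=n4
  n8: preds {n6,n7}: {n0,n1,n4,n6} ∩ {n0,n1,n4,n7} = {n0,n1,n4}; idom=n4

Frontier:
  n1←n0: walk · to n0
  n1←n3: walk n3→n2→n1 to n0
  n6←n4: walk · to n4
  n6←n5: walk n5 to n4
  n7←n4: walk · to n4
  n7←n5: walk n5 to n4
  n8←n6: walk n6 to n4
  n8←n7: walk n7 to n4
  DF(n0)=∅
  DF(n1)={n1}
  DF(n2)={n1}
  DF(n3)={n1}
  DF(n4)=∅
  DF(n5)={n6,n7}
  DF(n6)={n8}
  DF(n7)={n8}
  DF(n8)=∅

DF(n6) = ["n8"]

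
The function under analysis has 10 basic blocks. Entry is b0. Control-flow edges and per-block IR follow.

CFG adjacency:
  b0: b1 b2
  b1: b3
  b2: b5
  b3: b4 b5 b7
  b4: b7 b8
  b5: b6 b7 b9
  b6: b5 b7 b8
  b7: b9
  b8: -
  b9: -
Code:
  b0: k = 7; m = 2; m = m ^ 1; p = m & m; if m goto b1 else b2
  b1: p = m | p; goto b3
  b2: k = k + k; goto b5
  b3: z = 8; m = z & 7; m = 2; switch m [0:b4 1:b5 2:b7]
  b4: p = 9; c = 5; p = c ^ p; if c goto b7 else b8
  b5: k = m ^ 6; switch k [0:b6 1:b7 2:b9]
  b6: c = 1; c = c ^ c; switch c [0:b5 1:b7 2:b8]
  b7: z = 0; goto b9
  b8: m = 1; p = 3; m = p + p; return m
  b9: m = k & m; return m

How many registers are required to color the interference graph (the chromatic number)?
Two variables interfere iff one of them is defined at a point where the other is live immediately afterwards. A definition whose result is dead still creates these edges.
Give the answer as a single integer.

Per-block:
  b0: def={k,m,p} ue=∅
  b1: def={p} ue={m,p}
  b2: def={k} ue={k}
  b3: def={m,z} ue=∅
  b4: def={c,p} ue=∅
  b5: def={k} ue={m}
  b6: def={c} ue=∅
  b7: def={z} ue=∅
  b8: def={m,p} ue=∅
  b9: def={m} ue={k,m}

Liveness:
  live b0: ∅→{k,m,p}
  live b1: {k,m,p}→{k}
  live b2: {k,m}→{m}
  live b3: {k}→{k,m}
  live b4: {k,m}→{k,m}
  live b5: {m}→{k,m}
  live b6: {k,m}→{k,m}
  live b7: {k,m}→{k,m}
  live b8: ∅→∅
  live b9: {k,m}→∅

Interfere edges:
  c — {k,m,p}
  k — {c,m,p,z}
  m — {c,k,p,z}
  p — {c,k,m}
  z — {k,m}

Colouring:
  clique {c,k,m,p} ⇒ need ≥ 4
  4-colouring: c0={k}  c1={m}  c2={c,z}  c3={p}
  χ = 4

Answer: 4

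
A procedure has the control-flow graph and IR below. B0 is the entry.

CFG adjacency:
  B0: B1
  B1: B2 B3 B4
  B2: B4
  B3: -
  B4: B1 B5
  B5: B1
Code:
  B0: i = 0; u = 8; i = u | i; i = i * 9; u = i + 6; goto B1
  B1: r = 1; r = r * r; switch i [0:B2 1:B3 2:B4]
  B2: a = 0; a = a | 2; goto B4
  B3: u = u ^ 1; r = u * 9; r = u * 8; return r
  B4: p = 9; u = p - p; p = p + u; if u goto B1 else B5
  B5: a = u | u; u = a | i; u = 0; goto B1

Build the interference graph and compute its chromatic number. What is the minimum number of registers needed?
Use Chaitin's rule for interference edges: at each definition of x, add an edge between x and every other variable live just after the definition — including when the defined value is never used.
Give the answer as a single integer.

Answer: 3

Derivation:
Block summaries:
  B0 def {i,u} use ∅
  B1 def {r} use {i}
  B2 def {a} use ∅
  B3 def {r,u} use {u}
  B4 def {p,u} use ∅
  B5 def {a,u} use {i,u}

Liveness:
  B0 li=∅ lo={i,u}
  B1 li={i,u} lo={i,u}
  B2 li={i} lo={i}
  B3 li={u} lo=∅
  B4 li={i} lo={i,u}
  B5 li={i,u} lo={i,u}

Interfere edges:
  a — {i}
  i — {a,p,r,u}
  p — {i,u}
  r — {i,u}
  u — {i,p,r}

Registers:
  lower bound: {i,p,u} mutually conflict ⇒ χ ≥ 3
  assign a→c1 i→c0 p→c2 r→c2 u→c1 — no edge inside a register ⇒ χ ≤ 3
  χ = 3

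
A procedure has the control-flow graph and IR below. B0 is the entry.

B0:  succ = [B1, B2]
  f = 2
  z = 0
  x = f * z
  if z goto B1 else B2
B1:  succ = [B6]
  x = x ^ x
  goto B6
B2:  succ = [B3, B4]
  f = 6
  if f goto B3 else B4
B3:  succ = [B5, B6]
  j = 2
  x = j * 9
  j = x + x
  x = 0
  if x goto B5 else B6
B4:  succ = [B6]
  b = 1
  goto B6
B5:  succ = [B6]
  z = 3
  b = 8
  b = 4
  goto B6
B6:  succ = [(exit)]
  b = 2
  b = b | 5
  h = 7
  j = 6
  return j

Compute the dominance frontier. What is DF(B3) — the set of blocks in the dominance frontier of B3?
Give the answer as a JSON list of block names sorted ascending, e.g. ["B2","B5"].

idom tree: B1←B0 B2←B0 B3←B2 B4←B2 B5←B3 B6←B0
Dom∩ at merges:
  B6: preds {B1,B3,B4,B5}: {B0,B1} ∩ {B0,B2,B3} ∩ {B0,B2,B4} ∩ {B0,B2,B3,B5} = {B0}; idom=B0

DF walk-up:
  join B6 pred B1: B1 stop@B0
  join B6 pred B3: B3→B2 stop@B0
  join B6 pred B4: B4→B2 stop@B0
  join B6 pred B5: B5→B3→B2 stop@B0
  B0: DF=∅
  B1: DF={B6}
  B2: DF={B6}
  B3: DF={B6}
  B4: DF={B6}
  B5: DF={B6}
  B6: DF=∅

DF(B3) = ["B6"]

Answer: ["B6"]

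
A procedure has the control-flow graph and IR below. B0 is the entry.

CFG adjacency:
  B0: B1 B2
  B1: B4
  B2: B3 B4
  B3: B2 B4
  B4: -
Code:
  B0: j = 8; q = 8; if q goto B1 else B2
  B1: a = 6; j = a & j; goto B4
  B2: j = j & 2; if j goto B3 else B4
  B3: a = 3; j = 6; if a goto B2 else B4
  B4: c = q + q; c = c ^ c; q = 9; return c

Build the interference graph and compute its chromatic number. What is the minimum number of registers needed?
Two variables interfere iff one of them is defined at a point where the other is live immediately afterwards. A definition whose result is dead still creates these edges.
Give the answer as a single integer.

Answer: 3

Working:
Per-block:
  B0: {j,q} / ∅
  B1: {a,j} / {j}
  B2: {j} / {j}
  B3: {a,j} / ∅
  B4: {c,q} / {q}

Backward fixpoint:
  B0: in=∅ out={j,q}
  B1: in={j,q} out={q}
  B2: in={j,q} out={q}
  B3: in={q} out={j,q}
  B4: in={q} out=∅

Conflict graph:
  a: {j,q}
  c: {q}
  j: {a,q}
  q: {a,c,j}

Chromatic number:
  clique {a,j,q} ⇒ need ≥ 3
  3-colouring: R0={q}  R1={a,c}  R2={j}
  χ = 3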